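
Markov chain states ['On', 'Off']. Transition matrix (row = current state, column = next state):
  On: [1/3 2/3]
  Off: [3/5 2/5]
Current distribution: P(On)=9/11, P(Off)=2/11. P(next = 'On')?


P(next=On) = Σᵢ P(now=i)×P(i→On)
= 9/11×1/3 + 2/11×3/5
= 3/11 + 6/55 = 21/55

P = 21/55 ≈ 0.3818


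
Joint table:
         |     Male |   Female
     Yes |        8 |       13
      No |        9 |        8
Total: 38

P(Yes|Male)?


P(Yes|Male) = 8/(8+9) = 8/17

P = 8/17 ≈ 47.06%


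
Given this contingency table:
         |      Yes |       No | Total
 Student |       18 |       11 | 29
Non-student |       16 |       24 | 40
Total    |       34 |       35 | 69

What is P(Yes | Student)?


P(Yes | Student) = 18/(18+11) = 18/29

P(Yes|Student) = 18/29 ≈ 62.07%


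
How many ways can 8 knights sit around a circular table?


Circular arrangements of 8 distinct objects: fix one position to break rotational symmetry.
(n-1)! = 7! = 5040

5040


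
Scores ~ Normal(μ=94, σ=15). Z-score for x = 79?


z = (x - μ)/σ = (79 - 94)/15 = -1.0

z = -1.0


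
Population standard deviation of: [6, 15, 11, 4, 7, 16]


Mean = 59/6
  (6-59/6)²=529/36
  (15-59/6)²=961/36
  (11-59/6)²=49/36
  (4-59/6)²=1225/36
  (7-59/6)²=289/36
  (16-59/6)²=1369/36
Σ(x-μ)² = 737/6
σ² = (737/6)/6 = 737/36

σ = √(737/36) ≈ 4.5246


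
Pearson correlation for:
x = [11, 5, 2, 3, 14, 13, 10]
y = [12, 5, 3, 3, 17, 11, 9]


n=7, Σx=58, Σy=60, Σxy=643, Σx²=624, Σy²=678
r = (7×643 - 58×60)/√((7×624 - 58²)(7×678 - 60²))
= 1021/√(1004×1146) = 1021/√1150584 ≈ 1021/1072.6528 ≈ 0.9518

r ≈ 0.9518


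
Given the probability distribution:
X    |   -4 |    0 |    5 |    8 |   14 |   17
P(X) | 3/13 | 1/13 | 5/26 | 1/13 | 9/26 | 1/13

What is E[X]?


E[X] = Σ x·P(X=x)
= (-4)×(3/13) + (0)×(1/13) + (5)×(5/26) + (8)×(1/13) + (14)×(9/26) + (17)×(1/13)
= 177/26

E[X] = 177/26


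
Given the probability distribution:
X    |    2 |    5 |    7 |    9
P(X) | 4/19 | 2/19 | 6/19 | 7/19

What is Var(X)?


E[X] = 123/19
E[X²] = 927/19
Var(X) = E[X²] - (E[X])² = 927/19 - 15129/361 = 2484/361

Var(X) = 2484/361 ≈ 6.8809


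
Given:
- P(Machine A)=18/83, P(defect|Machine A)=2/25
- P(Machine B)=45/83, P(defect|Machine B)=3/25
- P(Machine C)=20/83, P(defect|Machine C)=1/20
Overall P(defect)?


P(B) = Σ P(B|Aᵢ)×P(Aᵢ)
  2/25×18/83 = 36/2075
  3/25×45/83 = 27/415
  1/20×20/83 = 1/83
Sum = 196/2075

P(defect) = 196/2075 ≈ 9.45%


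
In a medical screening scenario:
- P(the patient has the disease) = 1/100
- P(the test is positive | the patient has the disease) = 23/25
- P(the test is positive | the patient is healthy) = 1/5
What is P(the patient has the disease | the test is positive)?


Using Bayes' theorem:
P(A|B) = P(B|A)·P(A) / P(B)

P(the test is positive) = 23/25 × 1/100 + 1/5 × 99/100
= 23/2500 + 99/500 = 259/1250

P(the patient has the disease|the test is positive) = (23/2500) / (259/1250) = 23/518

P(the patient has the disease|the test is positive) = 23/518 ≈ 4.44%


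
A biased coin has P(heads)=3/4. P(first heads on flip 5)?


Geometric: P(X=5) = (1-p)^(k-1)×p = (1/4)^4×3/4 = 3/1024

P(X=5) = 3/1024 ≈ 0.29%


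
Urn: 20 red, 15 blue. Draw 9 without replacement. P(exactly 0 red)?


Hypergeometric: C(20,0)×C(15,9)/C(35,9)
= 1×5005/70607460 = 13/183396

P(X=0) = 13/183396 ≈ 0.01%


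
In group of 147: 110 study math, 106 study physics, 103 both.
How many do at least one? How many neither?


|A∪B| = 110+106-103 = 113
Neither = 147-113 = 34

At least one: 113; Neither: 34


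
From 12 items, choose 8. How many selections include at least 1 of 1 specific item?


Complement: C(12,8) - C(11,8) = 495 - 165 = 330

330


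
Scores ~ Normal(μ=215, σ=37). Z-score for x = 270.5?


z = (x - μ)/σ = (270.5 - 215)/37 = 1.5

z = 1.5


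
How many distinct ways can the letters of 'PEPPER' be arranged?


Letters: 6, freq: {'P': 3, 'E': 2, 'R': 1}
6!/(3!×2!×1!) = 720/12 = 60

60


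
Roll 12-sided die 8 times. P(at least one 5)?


P(no 5)^8 = (11/12)^8 = 214358881/429981696
P(≥1) = 1 - 214358881/429981696 = 215622815/429981696

P = 215622815/429981696 ≈ 50.15%


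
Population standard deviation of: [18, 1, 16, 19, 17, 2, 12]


Mean = 85/7
  (18-85/7)²=1681/49
  (1-85/7)²=6084/49
  (16-85/7)²=729/49
  (19-85/7)²=2304/49
  (17-85/7)²=1156/49
  (2-85/7)²=5041/49
  (12-85/7)²=1/49
Σ(x-μ)² = 2428/7
σ² = (2428/7)/7 = 2428/49

σ = √(2428/49) ≈ 7.0392


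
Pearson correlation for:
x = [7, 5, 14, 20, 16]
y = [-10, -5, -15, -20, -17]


n=5, Σx=62, Σy=-67, Σxy=-977, Σx²=926, Σy²=1039
r = (5×(-977) - 62×(-67))/√((5×926 - 62²)(5×1039 - (-67)²))
= -731/√(786×706) = -731/√554916 ≈ -731/744.9268 ≈ -0.9813

r ≈ -0.9813


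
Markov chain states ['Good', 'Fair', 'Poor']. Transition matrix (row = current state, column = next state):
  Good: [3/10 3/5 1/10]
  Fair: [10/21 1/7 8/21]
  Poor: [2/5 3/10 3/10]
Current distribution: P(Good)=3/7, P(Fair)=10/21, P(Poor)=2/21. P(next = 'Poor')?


P(next=Poor) = Σᵢ P(now=i)×P(i→Poor)
= 3/7×1/10 + 10/21×8/21 + 2/21×3/10
= 3/70 + 80/441 + 1/35 = 223/882

P = 223/882 ≈ 0.2528


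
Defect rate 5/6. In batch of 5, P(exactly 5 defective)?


Binomial: P(X=5) = C(5,5)×p^5×(1-p)^0
= 1 × 3125/7776 × 1 = 3125/7776

P(X=5) = 3125/7776 ≈ 40.19%


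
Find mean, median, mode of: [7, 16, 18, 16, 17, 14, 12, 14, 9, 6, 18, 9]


Sorted: [6, 7, 9, 9, 12, 14, 14, 16, 16, 17, 18, 18]
Mean = 156/12 = 13
Median = 14
Freq: {7: 1, 16: 2, 18: 2, 17: 1, 14: 2, 12: 1, 9: 2, 6: 1}
Mode: [9, 14, 16, 18]

Mean=13, Median=14, Mode=[9, 14, 16, 18]


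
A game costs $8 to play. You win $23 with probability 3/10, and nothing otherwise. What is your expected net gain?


E[gain] = (23-8)×3/10 + (-8)×7/10
= 9/2 - 28/5 = -11/10

Expected net gain = $-11/10 ≈ $-1.10


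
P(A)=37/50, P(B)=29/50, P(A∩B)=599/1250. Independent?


P(A)×P(B) = 1073/2500
P(A∩B) = 599/1250
Not equal → NOT independent

No, not independent


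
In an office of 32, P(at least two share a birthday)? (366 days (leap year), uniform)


P(all different) = Π(366-i)/366 for i=0..31
= 0.247626
P(match) = 1 - 0.247626 = 0.752374

P ≈ 0.7524 ≈ 75.24%


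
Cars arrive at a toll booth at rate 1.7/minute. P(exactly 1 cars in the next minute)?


Poisson(λ=1.7): P(X=1) = e^(-λ)×λ^k/k!
= e^(-1.7) × 1.7^1 / 1!
≈ 0.1826835241 × 1.7 / 1 ≈ 0.310562

P(X=1) ≈ 0.310562 ≈ 31.06%


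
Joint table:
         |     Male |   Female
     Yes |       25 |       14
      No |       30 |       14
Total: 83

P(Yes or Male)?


P(Yes∨Male) = P(Yes) + P(Male) - P(Yes∧Male)
= (39 + 55 - 25)/83 = 69/83

P = 69/83 ≈ 83.13%


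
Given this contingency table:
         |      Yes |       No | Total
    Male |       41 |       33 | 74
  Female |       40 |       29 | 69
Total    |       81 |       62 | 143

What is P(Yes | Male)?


P(Yes | Male) = 41/(41+33) = 41/74

P(Yes|Male) = 41/74 ≈ 55.41%


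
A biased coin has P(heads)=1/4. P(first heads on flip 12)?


Geometric: P(X=12) = (1-p)^(k-1)×p = (3/4)^11×1/4 = 177147/16777216

P(X=12) = 177147/16777216 ≈ 1.06%


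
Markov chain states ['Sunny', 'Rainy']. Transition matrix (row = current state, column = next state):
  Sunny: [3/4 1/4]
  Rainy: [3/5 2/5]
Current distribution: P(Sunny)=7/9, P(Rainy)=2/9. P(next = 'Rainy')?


P(next=Rainy) = Σᵢ P(now=i)×P(i→Rainy)
= 7/9×1/4 + 2/9×2/5
= 7/36 + 4/45 = 17/60

P = 17/60 ≈ 0.2833


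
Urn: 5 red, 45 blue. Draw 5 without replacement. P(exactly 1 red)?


Hypergeometric: C(5,1)×C(45,4)/C(50,5)
= 5×148995/2118760 = 21285/60536

P(X=1) = 21285/60536 ≈ 35.16%


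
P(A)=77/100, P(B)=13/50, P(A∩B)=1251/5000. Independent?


P(A)×P(B) = 1001/5000
P(A∩B) = 1251/5000
Not equal → NOT independent

No, not independent


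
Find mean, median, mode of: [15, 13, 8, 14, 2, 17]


Sorted: [2, 8, 13, 14, 15, 17]
Mean = 69/6 = 23/2
Median = 27/2
Freq: {15: 1, 13: 1, 8: 1, 14: 1, 2: 1, 17: 1}
Mode: No mode

Mean=23/2, Median=27/2, Mode=No mode


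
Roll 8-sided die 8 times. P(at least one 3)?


P(no 3)^8 = (7/8)^8 = 5764801/16777216
P(≥1) = 1 - 5764801/16777216 = 11012415/16777216

P = 11012415/16777216 ≈ 65.64%


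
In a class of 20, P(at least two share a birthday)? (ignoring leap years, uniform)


P(all different) = Π(365-i)/365 for i=0..19
= 0.588562
P(match) = 1 - 0.588562 = 0.411438

P ≈ 0.4114 ≈ 41.14%


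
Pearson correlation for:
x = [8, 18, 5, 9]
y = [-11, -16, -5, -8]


n=4, Σx=40, Σy=-40, Σxy=-473, Σx²=494, Σy²=466
r = (4×(-473) - 40×(-40))/√((4×494 - 40²)(4×466 - (-40)²))
= -292/√(376×264) = -292/√99264 ≈ -292/315.0619 ≈ -0.9268

r ≈ -0.9268


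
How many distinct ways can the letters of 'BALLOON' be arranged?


Letters: 7, freq: {'B': 1, 'A': 1, 'L': 2, 'O': 2, 'N': 1}
7!/(1!×1!×2!×2!×1!) = 5040/4 = 1260

1260


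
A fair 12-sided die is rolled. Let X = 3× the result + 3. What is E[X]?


E[die] = (1+12)/2 = 13/2
E[X] = 3×13/2 + 3 = 45/2

E[X] = 45/2


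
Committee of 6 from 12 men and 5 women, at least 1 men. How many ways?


Count by #men:
  1M,5W: C(12,1)×C(5,5)=12
  2M,4W: C(12,2)×C(5,4)=330
  3M,3W: C(12,3)×C(5,3)=2200
  4M,2W: C(12,4)×C(5,2)=4950
  5M,1W: C(12,5)×C(5,1)=3960
  6M,0W: C(12,6)×C(5,0)=924
Total = 12376

12376


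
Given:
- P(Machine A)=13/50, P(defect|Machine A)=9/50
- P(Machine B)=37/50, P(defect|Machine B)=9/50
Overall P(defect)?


P(B) = Σ P(B|Aᵢ)×P(Aᵢ)
  9/50×13/50 = 117/2500
  9/50×37/50 = 333/2500
Sum = 9/50

P(defect) = 9/50 ≈ 18.00%


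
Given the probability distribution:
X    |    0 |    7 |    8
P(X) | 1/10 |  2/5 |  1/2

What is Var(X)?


E[X] = 34/5
E[X²] = 258/5
Var(X) = E[X²] - (E[X])² = 258/5 - 1156/25 = 134/25

Var(X) = 134/25 ≈ 5.3600


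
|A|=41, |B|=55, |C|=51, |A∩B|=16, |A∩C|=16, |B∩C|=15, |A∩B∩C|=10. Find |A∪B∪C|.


|A∪B∪C| = 41+55+51-16-16-15+10 = 110

|A∪B∪C| = 110


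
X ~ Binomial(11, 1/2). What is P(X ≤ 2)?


P(X ≤ 2) = Σ P(X=i) for i=0..2
P(X=0) = 1/2048
P(X=1) = 11/2048
P(X=2) = 55/2048
Sum = 67/2048

P(X ≤ 2) = 67/2048 ≈ 3.27%


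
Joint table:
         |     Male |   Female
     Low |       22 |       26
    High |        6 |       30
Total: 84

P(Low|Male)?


P(Low|Male) = 22/(22+6) = 22/28 = 11/14

P = 11/14 ≈ 78.57%


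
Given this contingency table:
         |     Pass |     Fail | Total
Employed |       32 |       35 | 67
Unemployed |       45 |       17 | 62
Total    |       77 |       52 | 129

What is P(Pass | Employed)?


P(Pass | Employed) = 32/(32+35) = 32/67

P(Pass|Employed) = 32/67 ≈ 47.76%


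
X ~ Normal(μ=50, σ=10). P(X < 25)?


z = (25-50)/10 = -2.5
P(Z < -2.5) = 0.0062

P(X < 25) ≈ 0.0062


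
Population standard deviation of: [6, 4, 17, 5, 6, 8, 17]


Mean = 63/7 = 9
  (6-9)²=9
  (4-9)²=25
  (17-9)²=64
  (5-9)²=16
  (6-9)²=9
  (8-9)²=1
  (17-9)²=64
Σ(x-μ)² = 188
σ² = 188/7

σ = √(188/7) ≈ 5.1824


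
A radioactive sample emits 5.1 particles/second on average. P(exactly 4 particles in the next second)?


Poisson(λ=5.1): P(X=4) = e^(-λ)×λ^k/k!
= e^(-5.1) × 5.1^4 / 4!
≈ 0.006096746566 × 676.5201 / 24 ≈ 0.171857

P(X=4) ≈ 0.171857 ≈ 17.19%


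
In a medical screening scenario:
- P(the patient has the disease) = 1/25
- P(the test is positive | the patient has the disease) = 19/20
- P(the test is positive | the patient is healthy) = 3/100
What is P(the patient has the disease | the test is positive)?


Using Bayes' theorem:
P(A|B) = P(B|A)·P(A) / P(B)

P(the test is positive) = 19/20 × 1/25 + 3/100 × 24/25
= 19/500 + 18/625 = 167/2500

P(the patient has the disease|the test is positive) = (19/500) / (167/2500) = 95/167

P(the patient has the disease|the test is positive) = 95/167 ≈ 56.89%


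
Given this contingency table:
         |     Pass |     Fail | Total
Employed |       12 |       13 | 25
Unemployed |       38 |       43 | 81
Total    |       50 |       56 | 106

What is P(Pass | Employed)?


P(Pass | Employed) = 12/(12+13) = 12/25

P(Pass|Employed) = 12/25 ≈ 48.00%


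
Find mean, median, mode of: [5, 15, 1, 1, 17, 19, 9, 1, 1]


Sorted: [1, 1, 1, 1, 5, 9, 15, 17, 19]
Mean = 69/9 = 23/3
Median = 5
Freq: {5: 1, 15: 1, 1: 4, 17: 1, 19: 1, 9: 1}
Mode: [1]

Mean=23/3, Median=5, Mode=1


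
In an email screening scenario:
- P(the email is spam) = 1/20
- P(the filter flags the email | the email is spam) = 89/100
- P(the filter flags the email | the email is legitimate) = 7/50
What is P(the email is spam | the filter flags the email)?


Using Bayes' theorem:
P(A|B) = P(B|A)·P(A) / P(B)

P(the filter flags the email) = 89/100 × 1/20 + 7/50 × 19/20
= 89/2000 + 133/1000 = 71/400

P(the email is spam|the filter flags the email) = (89/2000) / (71/400) = 89/355

P(the email is spam|the filter flags the email) = 89/355 ≈ 25.07%


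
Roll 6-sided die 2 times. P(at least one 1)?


P(no 1)^2 = (5/6)^2 = 25/36
P(≥1) = 1 - 25/36 = 11/36

P = 11/36 ≈ 30.56%


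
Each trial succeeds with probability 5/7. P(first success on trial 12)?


Geometric: P(X=12) = (1-p)^(k-1)×p = (2/7)^11×5/7 = 10240/13841287201

P(X=12) = 10240/13841287201 ≈ 0.00%


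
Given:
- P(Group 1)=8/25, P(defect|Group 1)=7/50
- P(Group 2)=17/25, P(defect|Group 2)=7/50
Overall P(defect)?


P(B) = Σ P(B|Aᵢ)×P(Aᵢ)
  7/50×8/25 = 28/625
  7/50×17/25 = 119/1250
Sum = 7/50

P(defect) = 7/50 ≈ 14.00%


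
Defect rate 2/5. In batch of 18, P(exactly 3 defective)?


Binomial: P(X=3) = C(18,3)×p^3×(1-p)^15
= 816 × 8/125 × 14348907/30517578125 = 93669664896/3814697265625

P(X=3) = 93669664896/3814697265625 ≈ 2.46%


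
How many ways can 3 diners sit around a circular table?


Circular arrangements of 3 distinct objects: fix one position to break rotational symmetry.
(n-1)! = 2! = 2

2


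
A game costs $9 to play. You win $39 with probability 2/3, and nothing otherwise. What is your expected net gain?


E[gain] = (39-9)×2/3 + (-9)×1/3
= 20 - 3 = 17

Expected net gain = $17 ≈ $17.00


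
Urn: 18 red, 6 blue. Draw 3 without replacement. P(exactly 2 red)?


Hypergeometric: C(18,2)×C(6,1)/C(24,3)
= 153×6/2024 = 459/1012

P(X=2) = 459/1012 ≈ 45.36%


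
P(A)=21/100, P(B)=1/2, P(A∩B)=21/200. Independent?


P(A)×P(B) = 21/200
P(A∩B) = 21/200
Equal ✓ → Independent

Yes, independent


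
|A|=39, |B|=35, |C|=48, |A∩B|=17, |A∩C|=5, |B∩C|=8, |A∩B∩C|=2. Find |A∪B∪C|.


|A∪B∪C| = 39+35+48-17-5-8+2 = 94

|A∪B∪C| = 94


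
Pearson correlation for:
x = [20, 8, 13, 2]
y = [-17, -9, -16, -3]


n=4, Σx=43, Σy=-45, Σxy=-626, Σx²=637, Σy²=635
r = (4×(-626) - 43×(-45))/√((4×637 - 43²)(4×635 - (-45)²))
= -569/√(699×515) = -569/√359985 ≈ -569/599.9875 ≈ -0.9484

r ≈ -0.9484


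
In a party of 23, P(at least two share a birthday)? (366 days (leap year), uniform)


P(all different) = Π(366-i)/366 for i=0..22
= 0.493677
P(match) = 1 - 0.493677 = 0.506323

P ≈ 0.5063 ≈ 50.63%


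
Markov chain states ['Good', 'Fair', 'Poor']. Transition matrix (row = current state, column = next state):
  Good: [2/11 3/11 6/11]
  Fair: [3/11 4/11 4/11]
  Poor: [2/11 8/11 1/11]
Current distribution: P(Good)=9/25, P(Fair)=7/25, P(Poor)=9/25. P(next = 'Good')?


P(next=Good) = Σᵢ P(now=i)×P(i→Good)
= 9/25×2/11 + 7/25×3/11 + 9/25×2/11
= 18/275 + 21/275 + 18/275 = 57/275

P = 57/275 ≈ 0.2073


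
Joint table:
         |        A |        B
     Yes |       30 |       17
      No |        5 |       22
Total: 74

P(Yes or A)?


P(Yes∨A) = P(Yes) + P(A) - P(Yes∧A)
= (47 + 35 - 30)/74 = 52/74 = 26/37

P = 26/37 ≈ 70.27%


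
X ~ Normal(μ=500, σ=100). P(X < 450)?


z = (450-500)/100 = -0.5
P(Z < -0.5) = 0.3085

P(X < 450) ≈ 0.3085


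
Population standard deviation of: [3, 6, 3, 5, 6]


Mean = 23/5
  (3-23/5)²=64/25
  (6-23/5)²=49/25
  (3-23/5)²=64/25
  (5-23/5)²=4/25
  (6-23/5)²=49/25
Σ(x-μ)² = 46/5
σ² = (46/5)/5 = 46/25

σ = √(46/25) ≈ 1.3565


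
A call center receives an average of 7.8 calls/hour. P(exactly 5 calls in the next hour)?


Poisson(λ=7.8): P(X=5) = e^(-λ)×λ^k/k!
= e^(-7.8) × 7.8^5 / 5!
≈ 0.000409734979 × 28871.74368 / 120 ≈ 0.098581

P(X=5) ≈ 0.098581 ≈ 9.86%


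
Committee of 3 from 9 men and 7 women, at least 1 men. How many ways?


Count by #men:
  1M,2W: C(9,1)×C(7,2)=189
  2M,1W: C(9,2)×C(7,1)=252
  3M,0W: C(9,3)×C(7,0)=84
Total = 525

525


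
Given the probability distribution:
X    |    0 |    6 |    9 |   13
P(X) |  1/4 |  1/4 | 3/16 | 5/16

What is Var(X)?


E[X] = 29/4
E[X²] = 77
Var(X) = E[X²] - (E[X])² = 77 - 841/16 = 391/16

Var(X) = 391/16 ≈ 24.4375


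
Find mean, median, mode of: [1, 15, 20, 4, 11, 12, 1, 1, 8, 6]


Sorted: [1, 1, 1, 4, 6, 8, 11, 12, 15, 20]
Mean = 79/10
Median = 7
Freq: {1: 3, 15: 1, 20: 1, 4: 1, 11: 1, 12: 1, 8: 1, 6: 1}
Mode: [1]

Mean=79/10, Median=7, Mode=1


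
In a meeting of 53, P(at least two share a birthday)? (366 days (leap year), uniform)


P(all different) = Π(366-i)/366 for i=0..52
= 0.019079
P(match) = 1 - 0.019079 = 0.980921

P ≈ 0.9809 ≈ 98.09%


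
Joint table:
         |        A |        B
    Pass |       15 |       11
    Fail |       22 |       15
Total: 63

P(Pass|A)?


P(Pass|A) = 15/(15+22) = 15/37

P = 15/37 ≈ 40.54%


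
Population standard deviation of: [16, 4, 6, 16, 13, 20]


Mean = 75/6 = 25/2
  (16-25/2)²=49/4
  (4-25/2)²=289/4
  (6-25/2)²=169/4
  (16-25/2)²=49/4
  (13-25/2)²=1/4
  (20-25/2)²=225/4
Σ(x-μ)² = 391/2
σ² = (391/2)/6 = 391/12

σ = √(391/12) ≈ 5.7082


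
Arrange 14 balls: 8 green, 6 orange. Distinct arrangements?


14!/(8!×6!) = 3003

3003


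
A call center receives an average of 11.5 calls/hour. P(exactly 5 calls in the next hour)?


Poisson(λ=11.5): P(X=5) = e^(-λ)×λ^k/k!
= e^(-11.5) × 11.5^5 / 5!
≈ 1.01300936e-05 × 201135.71875 / 120 ≈ 0.016979

P(X=5) ≈ 0.016979 ≈ 1.70%


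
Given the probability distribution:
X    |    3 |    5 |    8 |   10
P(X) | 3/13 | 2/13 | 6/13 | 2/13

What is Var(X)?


E[X] = 87/13
E[X²] = 661/13
Var(X) = E[X²] - (E[X])² = 661/13 - 7569/169 = 1024/169

Var(X) = 1024/169 ≈ 6.0592


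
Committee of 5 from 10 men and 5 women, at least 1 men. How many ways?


Count by #men:
  1M,4W: C(10,1)×C(5,4)=50
  2M,3W: C(10,2)×C(5,3)=450
  3M,2W: C(10,3)×C(5,2)=1200
  4M,1W: C(10,4)×C(5,1)=1050
  5M,0W: C(10,5)×C(5,0)=252
Total = 3002

3002


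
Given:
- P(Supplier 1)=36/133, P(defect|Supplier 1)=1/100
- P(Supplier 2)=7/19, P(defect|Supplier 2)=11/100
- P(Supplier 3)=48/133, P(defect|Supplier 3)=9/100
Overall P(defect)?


P(B) = Σ P(B|Aᵢ)×P(Aᵢ)
  1/100×36/133 = 9/3325
  11/100×7/19 = 77/1900
  9/100×48/133 = 108/3325
Sum = 53/700

P(defect) = 53/700 ≈ 7.57%


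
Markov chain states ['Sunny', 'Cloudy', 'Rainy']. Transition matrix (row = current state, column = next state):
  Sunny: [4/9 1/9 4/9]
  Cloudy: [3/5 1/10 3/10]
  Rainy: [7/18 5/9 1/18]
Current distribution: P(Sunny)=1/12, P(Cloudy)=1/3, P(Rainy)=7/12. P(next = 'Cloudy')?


P(next=Cloudy) = Σᵢ P(now=i)×P(i→Cloudy)
= 1/12×1/9 + 1/3×1/10 + 7/12×5/9
= 1/108 + 1/30 + 35/108 = 11/30

P = 11/30 ≈ 0.3667


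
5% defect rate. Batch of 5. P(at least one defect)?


P(all good) = (19/20)^5 = 2476099/3200000
P(≥1 defect) = 723901/3200000

P = 723901/3200000 ≈ 22.62%


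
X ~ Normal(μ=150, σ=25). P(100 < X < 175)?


z₁=(100-150)/25=-2.0, z₂=(175-150)/25=1.0
P = Φ(1.0) - Φ(-2.0) = 0.841345 - 0.022750 = 0.818595 ≈ 0.8186

P(100 < X < 175) ≈ 0.8186


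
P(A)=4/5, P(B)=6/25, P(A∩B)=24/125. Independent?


P(A)×P(B) = 24/125
P(A∩B) = 24/125
Equal ✓ → Independent

Yes, independent


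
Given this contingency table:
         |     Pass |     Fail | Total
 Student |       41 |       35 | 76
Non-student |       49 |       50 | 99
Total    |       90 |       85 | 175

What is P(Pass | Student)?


P(Pass | Student) = 41/(41+35) = 41/76

P(Pass|Student) = 41/76 ≈ 53.95%


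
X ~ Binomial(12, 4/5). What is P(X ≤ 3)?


P(X ≤ 3) = Σ P(X=i) for i=0..3
P(X=0) = 1/244140625
P(X=1) = 48/244140625
P(X=2) = 1056/244140625
P(X=3) = 2816/48828125
Sum = 3037/48828125

P(X ≤ 3) = 3037/48828125 ≈ 0.01%


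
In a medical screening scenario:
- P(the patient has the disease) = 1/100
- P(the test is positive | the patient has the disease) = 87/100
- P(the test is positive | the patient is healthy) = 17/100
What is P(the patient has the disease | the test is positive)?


Using Bayes' theorem:
P(A|B) = P(B|A)·P(A) / P(B)

P(the test is positive) = 87/100 × 1/100 + 17/100 × 99/100
= 87/10000 + 1683/10000 = 177/1000

P(the patient has the disease|the test is positive) = (87/10000) / (177/1000) = 29/590

P(the patient has the disease|the test is positive) = 29/590 ≈ 4.92%


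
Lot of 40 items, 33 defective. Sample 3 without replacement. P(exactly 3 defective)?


Hypergeometric: C(33,3)×C(7,0)/C(40,3)
= 5456×1/9880 = 682/1235

P(X=3) = 682/1235 ≈ 55.22%


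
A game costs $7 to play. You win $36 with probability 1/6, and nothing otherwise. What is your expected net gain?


E[gain] = (36-7)×1/6 + (-7)×5/6
= 29/6 - 35/6 = -1

Expected net gain = $-1 ≈ $-1.00


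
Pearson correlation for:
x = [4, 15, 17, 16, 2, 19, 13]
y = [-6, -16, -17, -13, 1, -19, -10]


n=7, Σx=86, Σy=-80, Σxy=-1250, Σx²=1320, Σy²=1212
r = (7×(-1250) - 86×(-80))/√((7×1320 - 86²)(7×1212 - (-80)²))
= -1870/√(1844×2084) = -1870/√3842896 ≈ -1870/1960.3306 ≈ -0.9539

r ≈ -0.9539


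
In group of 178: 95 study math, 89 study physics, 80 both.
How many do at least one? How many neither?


|A∪B| = 95+89-80 = 104
Neither = 178-104 = 74

At least one: 104; Neither: 74


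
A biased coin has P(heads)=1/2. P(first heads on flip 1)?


Geometric: P(X=1) = (1-p)^(k-1)×p = (1/2)^0×1/2 = 1/2

P(X=1) = 1/2 ≈ 50.00%


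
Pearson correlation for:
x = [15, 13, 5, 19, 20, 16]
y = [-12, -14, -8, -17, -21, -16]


n=6, Σx=88, Σy=-88, Σxy=-1401, Σx²=1436, Σy²=1390
r = (6×(-1401) - 88×(-88))/√((6×1436 - 88²)(6×1390 - (-88)²))
= -662/√(872×596) = -662/√519712 ≈ -662/720.9105 ≈ -0.9183

r ≈ -0.9183


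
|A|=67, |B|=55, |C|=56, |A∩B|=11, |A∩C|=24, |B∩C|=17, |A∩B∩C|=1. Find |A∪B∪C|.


|A∪B∪C| = 67+55+56-11-24-17+1 = 127

|A∪B∪C| = 127


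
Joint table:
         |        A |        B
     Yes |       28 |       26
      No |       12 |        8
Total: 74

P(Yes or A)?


P(Yes∨A) = P(Yes) + P(A) - P(Yes∧A)
= (54 + 40 - 28)/74 = 66/74 = 33/37

P = 33/37 ≈ 89.19%


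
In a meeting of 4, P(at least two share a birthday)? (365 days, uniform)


P(all different) = Π(365-i)/365 for i=0..3
= 0.983644
P(match) = 1 - 0.983644 = 0.016356

P ≈ 0.0164 ≈ 1.64%


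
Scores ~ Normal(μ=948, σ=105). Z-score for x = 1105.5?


z = (x - μ)/σ = (1105.5 - 948)/105 = 1.5

z = 1.5


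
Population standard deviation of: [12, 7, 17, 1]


Mean = 37/4
  (12-37/4)²=121/16
  (7-37/4)²=81/16
  (17-37/4)²=961/16
  (1-37/4)²=1089/16
Σ(x-μ)² = 563/4
σ² = (563/4)/4 = 563/16

σ = √(563/16) ≈ 5.9319


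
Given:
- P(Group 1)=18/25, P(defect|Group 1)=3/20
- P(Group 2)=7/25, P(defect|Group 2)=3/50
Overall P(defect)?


P(B) = Σ P(B|Aᵢ)×P(Aᵢ)
  3/20×18/25 = 27/250
  3/50×7/25 = 21/1250
Sum = 78/625

P(defect) = 78/625 ≈ 12.48%


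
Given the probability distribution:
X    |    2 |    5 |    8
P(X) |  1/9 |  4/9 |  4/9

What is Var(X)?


E[X] = 6
E[X²] = 40
Var(X) = E[X²] - (E[X])² = 40 - 36 = 4

Var(X) = 4 ≈ 4.0000


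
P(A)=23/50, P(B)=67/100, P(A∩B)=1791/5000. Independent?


P(A)×P(B) = 1541/5000
P(A∩B) = 1791/5000
Not equal → NOT independent

No, not independent


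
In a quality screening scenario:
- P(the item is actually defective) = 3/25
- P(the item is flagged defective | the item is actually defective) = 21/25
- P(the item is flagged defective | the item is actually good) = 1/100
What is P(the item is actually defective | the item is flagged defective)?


Using Bayes' theorem:
P(A|B) = P(B|A)·P(A) / P(B)

P(the item is flagged defective) = 21/25 × 3/25 + 1/100 × 22/25
= 63/625 + 11/1250 = 137/1250

P(the item is actually defective|the item is flagged defective) = (63/625) / (137/1250) = 126/137

P(the item is actually defective|the item is flagged defective) = 126/137 ≈ 91.97%


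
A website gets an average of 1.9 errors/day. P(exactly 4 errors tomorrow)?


Poisson(λ=1.9): P(X=4) = e^(-λ)×λ^k/k!
= e^(-1.9) × 1.9^4 / 4!
≈ 0.1495686192 × 13.0321 / 24 ≈ 0.081216

P(X=4) ≈ 0.081216 ≈ 8.12%


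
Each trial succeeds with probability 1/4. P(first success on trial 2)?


Geometric: P(X=2) = (1-p)^(k-1)×p = (3/4)^1×1/4 = 3/16

P(X=2) = 3/16 ≈ 18.75%


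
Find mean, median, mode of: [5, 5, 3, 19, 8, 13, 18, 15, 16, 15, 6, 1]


Sorted: [1, 3, 5, 5, 6, 8, 13, 15, 15, 16, 18, 19]
Mean = 124/12 = 31/3
Median = 21/2
Freq: {5: 2, 3: 1, 19: 1, 8: 1, 13: 1, 18: 1, 15: 2, 16: 1, 6: 1, 1: 1}
Mode: [5, 15]

Mean=31/3, Median=21/2, Mode=[5, 15]


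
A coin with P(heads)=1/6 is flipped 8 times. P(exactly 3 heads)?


Binomial: P(X=3) = C(8,3)×p^3×(1-p)^5
= 56 × 1/216 × 3125/7776 = 21875/209952

P(X=3) = 21875/209952 ≈ 10.42%


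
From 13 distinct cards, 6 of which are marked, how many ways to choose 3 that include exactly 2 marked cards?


Choose 2 of the 6 marked cards and 1 of the other 7 cards:
C(6,2)×C(7,1) = 15×7 = 105

105


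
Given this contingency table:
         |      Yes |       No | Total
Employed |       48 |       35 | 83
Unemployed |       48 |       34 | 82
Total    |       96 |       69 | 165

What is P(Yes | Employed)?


P(Yes | Employed) = 48/(48+35) = 48/83

P(Yes|Employed) = 48/83 ≈ 57.83%


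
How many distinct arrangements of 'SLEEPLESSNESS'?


Letters: 13, freq: {'S': 5, 'L': 2, 'E': 4, 'P': 1, 'N': 1}
13!/(5!×2!×4!×1!×1!) = 6227020800/5760 = 1081080

1081080


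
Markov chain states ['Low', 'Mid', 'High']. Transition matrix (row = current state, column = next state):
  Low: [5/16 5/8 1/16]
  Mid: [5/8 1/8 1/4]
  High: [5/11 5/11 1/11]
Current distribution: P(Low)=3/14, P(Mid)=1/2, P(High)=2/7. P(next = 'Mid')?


P(next=Mid) = Σᵢ P(now=i)×P(i→Mid)
= 3/14×5/8 + 1/2×1/8 + 2/7×5/11
= 15/112 + 1/16 + 10/77 = 201/616

P = 201/616 ≈ 0.3263


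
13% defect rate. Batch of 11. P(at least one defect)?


P(all good) = (87/100)^11 = 2161283703465490489863/10000000000000000000000
P(≥1 defect) = 7838716296534509510137/10000000000000000000000

P = 7838716296534509510137/10000000000000000000000 ≈ 78.39%


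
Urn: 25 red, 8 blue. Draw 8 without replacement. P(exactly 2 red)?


Hypergeometric: C(25,2)×C(8,6)/C(33,8)
= 300×28/13884156 = 700/1157013

P(X=2) = 700/1157013 ≈ 0.06%


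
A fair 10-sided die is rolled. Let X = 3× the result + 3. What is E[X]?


E[die] = (1+10)/2 = 11/2
E[X] = 3×11/2 + 3 = 39/2

E[X] = 39/2


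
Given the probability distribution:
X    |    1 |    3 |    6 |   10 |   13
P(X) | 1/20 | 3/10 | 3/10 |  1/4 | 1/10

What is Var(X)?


E[X] = 131/20
E[X²] = 1109/20
Var(X) = E[X²] - (E[X])² = 1109/20 - 17161/400 = 5019/400

Var(X) = 5019/400 ≈ 12.5475


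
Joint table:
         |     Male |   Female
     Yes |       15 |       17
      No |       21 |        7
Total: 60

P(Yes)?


P(Yes) = (15+17)/60 = 32/60 = 8/15

P(Yes) = 8/15 ≈ 53.33%


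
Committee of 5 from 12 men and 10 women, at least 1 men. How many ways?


Count by #men:
  1M,4W: C(12,1)×C(10,4)=2520
  2M,3W: C(12,2)×C(10,3)=7920
  3M,2W: C(12,3)×C(10,2)=9900
  4M,1W: C(12,4)×C(10,1)=4950
  5M,0W: C(12,5)×C(10,0)=792
Total = 26082

26082


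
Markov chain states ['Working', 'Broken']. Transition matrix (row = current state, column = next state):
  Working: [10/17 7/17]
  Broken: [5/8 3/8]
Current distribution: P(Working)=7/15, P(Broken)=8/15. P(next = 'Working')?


P(next=Working) = Σᵢ P(now=i)×P(i→Working)
= 7/15×10/17 + 8/15×5/8
= 14/51 + 1/3 = 31/51

P = 31/51 ≈ 0.6078


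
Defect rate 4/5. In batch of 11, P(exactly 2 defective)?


Binomial: P(X=2) = C(11,2)×p^2×(1-p)^9
= 55 × 16/25 × 1/1953125 = 176/9765625

P(X=2) = 176/9765625 ≈ 0.00%


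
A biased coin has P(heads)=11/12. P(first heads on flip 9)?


Geometric: P(X=9) = (1-p)^(k-1)×p = (1/12)^8×11/12 = 11/5159780352

P(X=9) = 11/5159780352 ≈ 0.00%


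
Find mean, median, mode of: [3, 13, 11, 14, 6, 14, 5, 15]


Sorted: [3, 5, 6, 11, 13, 14, 14, 15]
Mean = 81/8
Median = 12
Freq: {3: 1, 13: 1, 11: 1, 14: 2, 6: 1, 5: 1, 15: 1}
Mode: [14]

Mean=81/8, Median=12, Mode=14


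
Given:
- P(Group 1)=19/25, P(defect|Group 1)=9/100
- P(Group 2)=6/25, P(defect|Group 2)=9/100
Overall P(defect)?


P(B) = Σ P(B|Aᵢ)×P(Aᵢ)
  9/100×19/25 = 171/2500
  9/100×6/25 = 27/1250
Sum = 9/100

P(defect) = 9/100 ≈ 9.00%


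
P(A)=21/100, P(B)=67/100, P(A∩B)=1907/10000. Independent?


P(A)×P(B) = 1407/10000
P(A∩B) = 1907/10000
Not equal → NOT independent

No, not independent


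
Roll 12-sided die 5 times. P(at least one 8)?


P(no 8)^5 = (11/12)^5 = 161051/248832
P(≥1) = 1 - 161051/248832 = 87781/248832

P = 87781/248832 ≈ 35.28%


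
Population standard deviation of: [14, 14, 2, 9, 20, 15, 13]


Mean = 87/7
  (14-87/7)²=121/49
  (14-87/7)²=121/49
  (2-87/7)²=5329/49
  (9-87/7)²=576/49
  (20-87/7)²=2809/49
  (15-87/7)²=324/49
  (13-87/7)²=16/49
Σ(x-μ)² = 1328/7
σ² = (1328/7)/7 = 1328/49

σ = √(1328/49) ≈ 5.2060


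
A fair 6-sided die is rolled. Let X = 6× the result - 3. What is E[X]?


E[die] = (1+6)/2 = 7/2
E[X] = 6×7/2 - 3 = 18

E[X] = 18


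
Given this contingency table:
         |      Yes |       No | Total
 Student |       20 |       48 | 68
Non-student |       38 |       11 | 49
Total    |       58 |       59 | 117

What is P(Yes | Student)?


P(Yes | Student) = 20/(20+48) = 20/68 = 5/17

P(Yes|Student) = 5/17 ≈ 29.41%


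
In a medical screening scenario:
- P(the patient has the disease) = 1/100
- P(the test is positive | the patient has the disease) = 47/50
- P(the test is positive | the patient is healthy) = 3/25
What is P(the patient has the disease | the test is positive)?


Using Bayes' theorem:
P(A|B) = P(B|A)·P(A) / P(B)

P(the test is positive) = 47/50 × 1/100 + 3/25 × 99/100
= 47/5000 + 297/2500 = 641/5000

P(the patient has the disease|the test is positive) = (47/5000) / (641/5000) = 47/641

P(the patient has the disease|the test is positive) = 47/641 ≈ 7.33%


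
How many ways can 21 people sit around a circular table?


Circular arrangements of 21 distinct objects: fix one position to break rotational symmetry.
(n-1)! = 20! = 2432902008176640000

2432902008176640000


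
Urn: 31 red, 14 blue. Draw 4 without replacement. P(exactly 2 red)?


Hypergeometric: C(31,2)×C(14,2)/C(45,4)
= 465×91/148995 = 403/1419

P(X=2) = 403/1419 ≈ 28.40%


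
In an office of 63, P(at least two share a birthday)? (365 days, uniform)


P(all different) = Π(365-i)/365 for i=0..62
= 0.003396
P(match) = 1 - 0.003396 = 0.996604

P ≈ 0.9966 ≈ 99.66%


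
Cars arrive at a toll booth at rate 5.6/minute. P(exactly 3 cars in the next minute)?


Poisson(λ=5.6): P(X=3) = e^(-λ)×λ^k/k!
= e^(-5.6) × 5.6^3 / 3!
≈ 0.003697863716 × 175.616 / 6 ≈ 0.108234

P(X=3) ≈ 0.108234 ≈ 10.82%


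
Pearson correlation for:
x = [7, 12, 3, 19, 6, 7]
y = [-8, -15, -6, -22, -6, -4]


n=6, Σx=54, Σy=-61, Σxy=-736, Σx²=648, Σy²=861
r = (6×(-736) - 54×(-61))/√((6×648 - 54²)(6×861 - (-61)²))
= -1122/√(972×1445) = -1122/√1404540 ≈ -1122/1185.1329 ≈ -0.9467

r ≈ -0.9467


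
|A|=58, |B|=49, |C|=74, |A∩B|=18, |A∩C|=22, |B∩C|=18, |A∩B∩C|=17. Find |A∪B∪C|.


|A∪B∪C| = 58+49+74-18-22-18+17 = 140

|A∪B∪C| = 140


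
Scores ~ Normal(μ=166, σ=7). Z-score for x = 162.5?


z = (x - μ)/σ = (162.5 - 166)/7 = -0.5

z = -0.5


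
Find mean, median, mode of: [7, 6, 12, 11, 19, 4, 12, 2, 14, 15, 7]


Sorted: [2, 4, 6, 7, 7, 11, 12, 12, 14, 15, 19]
Mean = 109/11
Median = 11
Freq: {7: 2, 6: 1, 12: 2, 11: 1, 19: 1, 4: 1, 2: 1, 14: 1, 15: 1}
Mode: [7, 12]

Mean=109/11, Median=11, Mode=[7, 12]


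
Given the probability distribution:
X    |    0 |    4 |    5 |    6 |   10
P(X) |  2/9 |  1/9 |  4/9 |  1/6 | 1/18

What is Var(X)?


E[X] = 38/9
E[X²] = 220/9
Var(X) = E[X²] - (E[X])² = 220/9 - 1444/81 = 536/81

Var(X) = 536/81 ≈ 6.6173


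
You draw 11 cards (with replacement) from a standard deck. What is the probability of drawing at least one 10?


P(not a 10) = 48/52 = 12/13
P(none in 11 draws) = (12/13)^11 = 743008370688/1792160394037
P(≥1 10) = 1 - 743008370688/1792160394037 = 1049152023349/1792160394037

P = 1049152023349/1792160394037 ≈ 58.54%


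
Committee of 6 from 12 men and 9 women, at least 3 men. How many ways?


Count by #men:
  3M,3W: C(12,3)×C(9,3)=18480
  4M,2W: C(12,4)×C(9,2)=17820
  5M,1W: C(12,5)×C(9,1)=7128
  6M,0W: C(12,6)×C(9,0)=924
Total = 44352

44352


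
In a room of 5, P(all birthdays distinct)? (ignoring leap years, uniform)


P(all different) = Π(365-i)/365 for i=0..4
= (365/365)×(364/365)×...×(361/365)
= 0.972864

P ≈ 0.9729 ≈ 97.29%


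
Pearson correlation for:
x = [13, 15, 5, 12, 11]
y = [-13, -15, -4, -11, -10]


n=5, Σx=56, Σy=-53, Σxy=-656, Σx²=684, Σy²=631
r = (5×(-656) - 56×(-53))/√((5×684 - 56²)(5×631 - (-53)²))
= -312/√(284×346) = -312/√98264 ≈ -312/313.4709 ≈ -0.9953

r ≈ -0.9953


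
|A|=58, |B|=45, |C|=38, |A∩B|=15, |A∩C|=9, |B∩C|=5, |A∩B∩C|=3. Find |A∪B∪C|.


|A∪B∪C| = 58+45+38-15-9-5+3 = 115

|A∪B∪C| = 115


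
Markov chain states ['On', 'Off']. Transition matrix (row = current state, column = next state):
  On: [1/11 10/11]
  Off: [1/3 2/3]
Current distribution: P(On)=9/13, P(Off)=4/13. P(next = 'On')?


P(next=On) = Σᵢ P(now=i)×P(i→On)
= 9/13×1/11 + 4/13×1/3
= 9/143 + 4/39 = 71/429

P = 71/429 ≈ 0.1655


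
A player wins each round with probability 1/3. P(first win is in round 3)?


Geometric: P(X=3) = (1-p)^(k-1)×p = (2/3)^2×1/3 = 4/27

P(X=3) = 4/27 ≈ 14.81%


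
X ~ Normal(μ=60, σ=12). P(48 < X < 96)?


z₁=(48-60)/12=-1.0, z₂=(96-60)/12=3.0
P = Φ(3.0) - Φ(-1.0) = 0.998650 - 0.158655 = 0.839995 ≈ 0.8400

P(48 < X < 96) ≈ 0.8400


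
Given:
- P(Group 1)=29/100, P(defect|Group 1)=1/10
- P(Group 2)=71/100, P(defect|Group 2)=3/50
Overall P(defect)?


P(B) = Σ P(B|Aᵢ)×P(Aᵢ)
  1/10×29/100 = 29/1000
  3/50×71/100 = 213/5000
Sum = 179/2500

P(defect) = 179/2500 ≈ 7.16%


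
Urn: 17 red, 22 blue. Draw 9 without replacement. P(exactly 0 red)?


Hypergeometric: C(17,0)×C(22,9)/C(39,9)
= 1×497420/211915132 = 35/14911

P(X=0) = 35/14911 ≈ 0.23%


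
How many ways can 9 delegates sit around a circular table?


Circular arrangements of 9 distinct objects: fix one position to break rotational symmetry.
(n-1)! = 8! = 40320

40320


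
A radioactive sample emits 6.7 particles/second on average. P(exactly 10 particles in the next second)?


Poisson(λ=6.7): P(X=10) = e^(-λ)×λ^k/k!
= e^(-6.7) × 6.7^10 / 10!
≈ 0.001230911903 × 182283780.455 / 3628800 ≈ 0.061832

P(X=10) ≈ 0.061832 ≈ 6.18%


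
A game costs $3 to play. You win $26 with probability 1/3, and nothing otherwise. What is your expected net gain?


E[gain] = (26-3)×1/3 + (-3)×2/3
= 23/3 - 2 = 17/3

Expected net gain = $17/3 ≈ $5.67


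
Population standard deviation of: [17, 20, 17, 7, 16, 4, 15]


Mean = 96/7
  (17-96/7)²=529/49
  (20-96/7)²=1936/49
  (17-96/7)²=529/49
  (7-96/7)²=2209/49
  (16-96/7)²=256/49
  (4-96/7)²=4624/49
  (15-96/7)²=81/49
Σ(x-μ)² = 1452/7
σ² = (1452/7)/7 = 1452/49

σ = √(1452/49) ≈ 5.4436


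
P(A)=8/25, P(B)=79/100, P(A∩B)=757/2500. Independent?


P(A)×P(B) = 158/625
P(A∩B) = 757/2500
Not equal → NOT independent

No, not independent


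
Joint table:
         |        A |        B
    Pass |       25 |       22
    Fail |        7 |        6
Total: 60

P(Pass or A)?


P(Pass∨A) = P(Pass) + P(A) - P(Pass∧A)
= (47 + 32 - 25)/60 = 54/60 = 9/10

P = 9/10 ≈ 90.00%


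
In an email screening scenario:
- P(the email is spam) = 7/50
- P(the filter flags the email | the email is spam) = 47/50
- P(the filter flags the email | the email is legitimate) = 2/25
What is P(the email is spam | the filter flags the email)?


Using Bayes' theorem:
P(A|B) = P(B|A)·P(A) / P(B)

P(the filter flags the email) = 47/50 × 7/50 + 2/25 × 43/50
= 329/2500 + 43/625 = 501/2500

P(the email is spam|the filter flags the email) = (329/2500) / (501/2500) = 329/501

P(the email is spam|the filter flags the email) = 329/501 ≈ 65.67%


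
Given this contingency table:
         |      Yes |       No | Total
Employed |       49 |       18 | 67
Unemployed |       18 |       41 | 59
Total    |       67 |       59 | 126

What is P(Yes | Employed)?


P(Yes | Employed) = 49/(49+18) = 49/67

P(Yes|Employed) = 49/67 ≈ 73.13%


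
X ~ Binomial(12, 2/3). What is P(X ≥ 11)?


P(X ≥ 11) = Σ P(X=i) for i=11..12
P(X=11) = 8192/177147
P(X=12) = 4096/531441
Sum = 28672/531441

P(X ≥ 11) = 28672/531441 ≈ 5.40%


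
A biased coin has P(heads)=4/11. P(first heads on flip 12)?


Geometric: P(X=12) = (1-p)^(k-1)×p = (7/11)^11×4/11 = 7909306972/3138428376721

P(X=12) = 7909306972/3138428376721 ≈ 0.25%


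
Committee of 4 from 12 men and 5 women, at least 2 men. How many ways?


Count by #men:
  2M,2W: C(12,2)×C(5,2)=660
  3M,1W: C(12,3)×C(5,1)=1100
  4M,0W: C(12,4)×C(5,0)=495
Total = 2255

2255


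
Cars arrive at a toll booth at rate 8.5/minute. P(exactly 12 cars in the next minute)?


Poisson(λ=8.5): P(X=12) = e^(-λ)×λ^k/k!
= e^(-8.5) × 8.5^12 / 12!
≈ 0.000203468369 × 142241757136 / 479001600 ≈ 0.060421

P(X=12) ≈ 0.060421 ≈ 6.04%


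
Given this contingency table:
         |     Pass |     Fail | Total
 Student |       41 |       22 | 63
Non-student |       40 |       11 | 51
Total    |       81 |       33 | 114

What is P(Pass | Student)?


P(Pass | Student) = 41/(41+22) = 41/63

P(Pass|Student) = 41/63 ≈ 65.08%


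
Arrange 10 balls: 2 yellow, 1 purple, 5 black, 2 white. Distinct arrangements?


10!/(2!×1!×5!×2!) = 7560

7560


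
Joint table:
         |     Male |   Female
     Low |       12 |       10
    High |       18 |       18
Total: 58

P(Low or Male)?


P(Low∨Male) = P(Low) + P(Male) - P(Low∧Male)
= (22 + 30 - 12)/58 = 40/58 = 20/29

P = 20/29 ≈ 68.97%


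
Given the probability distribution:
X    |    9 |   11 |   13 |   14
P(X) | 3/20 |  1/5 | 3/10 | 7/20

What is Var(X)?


E[X] = 247/20
E[X²] = 3113/20
Var(X) = E[X²] - (E[X])² = 3113/20 - 61009/400 = 1251/400

Var(X) = 1251/400 ≈ 3.1275


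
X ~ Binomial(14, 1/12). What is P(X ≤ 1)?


P(X ≤ 1) = Σ P(X=i) for i=0..1
P(X=0) = 379749833583241/1283918464548864
P(X=1) = 241658985007517/641959232274432
Sum = 863067803598275/1283918464548864

P(X ≤ 1) = 863067803598275/1283918464548864 ≈ 67.22%


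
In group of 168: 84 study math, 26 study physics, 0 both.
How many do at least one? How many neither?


|A∪B| = 84+26-0 = 110
Neither = 168-110 = 58

At least one: 110; Neither: 58
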